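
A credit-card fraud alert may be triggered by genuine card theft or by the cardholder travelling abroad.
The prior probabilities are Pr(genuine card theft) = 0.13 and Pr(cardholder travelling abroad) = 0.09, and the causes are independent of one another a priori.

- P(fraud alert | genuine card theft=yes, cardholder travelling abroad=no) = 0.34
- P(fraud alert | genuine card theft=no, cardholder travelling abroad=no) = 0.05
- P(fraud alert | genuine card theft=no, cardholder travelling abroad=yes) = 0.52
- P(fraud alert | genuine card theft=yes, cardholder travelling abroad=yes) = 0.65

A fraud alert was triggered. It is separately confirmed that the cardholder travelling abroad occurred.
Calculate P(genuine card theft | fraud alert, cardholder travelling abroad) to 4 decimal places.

P(genuine card theft | fraud alert, cardholder travelling abroad) ≈ 0.1574

P(fraud alert | cardholder travelling abroad) = 0.52*0.87 + 0.65*0.13 = 0.452400 + 0.084500 = 0.536900
The genuine card theft-present share is 0.65*0.13 = 0.084500.
Hence the posterior is 0.084500/0.536900 ≈ 0.1574.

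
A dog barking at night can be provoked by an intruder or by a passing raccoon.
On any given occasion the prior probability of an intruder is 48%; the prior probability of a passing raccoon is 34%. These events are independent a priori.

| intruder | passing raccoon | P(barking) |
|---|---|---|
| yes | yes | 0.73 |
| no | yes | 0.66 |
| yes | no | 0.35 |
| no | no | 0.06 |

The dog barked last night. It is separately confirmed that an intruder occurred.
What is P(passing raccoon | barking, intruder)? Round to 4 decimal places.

For the numerator, keep only passing raccoon=true terms: 0.73×0.34 = 0.248200
The normalizing constant is 0.35×0.66 + 0.73×0.34 = 0.479200
P(passing raccoon | barking, intruder) = 0.248200/0.479200 ≈ 0.5179

P(passing raccoon | barking, intruder) ≈ 0.5179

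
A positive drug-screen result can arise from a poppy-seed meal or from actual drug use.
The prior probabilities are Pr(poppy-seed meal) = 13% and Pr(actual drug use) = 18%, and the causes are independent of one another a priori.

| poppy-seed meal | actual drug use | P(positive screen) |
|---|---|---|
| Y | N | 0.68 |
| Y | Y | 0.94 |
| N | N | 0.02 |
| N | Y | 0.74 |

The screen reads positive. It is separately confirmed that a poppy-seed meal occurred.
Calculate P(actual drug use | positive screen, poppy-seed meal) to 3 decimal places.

P(positive screen | poppy-seed meal) = 0.68·0.82 + 0.94·0.18 = 0.557600 + 0.169200 = 0.726800
Restricting to configurations with actual drug use present: 0.94·0.18 = 0.169200.
P(actual drug use | positive screen, poppy-seed meal) = 0.169200 / 0.726800 ≈ 0.233

P(actual drug use | positive screen, poppy-seed meal) ≈ 0.233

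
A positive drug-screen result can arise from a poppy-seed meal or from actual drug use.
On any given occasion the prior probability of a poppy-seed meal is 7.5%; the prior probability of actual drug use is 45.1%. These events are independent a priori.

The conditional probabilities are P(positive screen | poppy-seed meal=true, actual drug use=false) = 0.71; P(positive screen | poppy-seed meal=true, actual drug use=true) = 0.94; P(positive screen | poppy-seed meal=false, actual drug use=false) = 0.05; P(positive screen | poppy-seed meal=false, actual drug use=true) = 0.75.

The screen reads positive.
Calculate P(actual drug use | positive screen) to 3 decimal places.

For the numerator, keep only actual drug use=true terms: 0.312881 + 0.031795 = 0.344676
Normalizer over all consistent configurations: 0.05×0.925×0.549 + 0.75×0.925×0.451 + 0.71×0.075×0.549 + 0.94×0.075×0.451 = 0.399301
Posterior = 0.344676 / 0.399301 ≈ 0.863

P(actual drug use | positive screen) ≈ 0.863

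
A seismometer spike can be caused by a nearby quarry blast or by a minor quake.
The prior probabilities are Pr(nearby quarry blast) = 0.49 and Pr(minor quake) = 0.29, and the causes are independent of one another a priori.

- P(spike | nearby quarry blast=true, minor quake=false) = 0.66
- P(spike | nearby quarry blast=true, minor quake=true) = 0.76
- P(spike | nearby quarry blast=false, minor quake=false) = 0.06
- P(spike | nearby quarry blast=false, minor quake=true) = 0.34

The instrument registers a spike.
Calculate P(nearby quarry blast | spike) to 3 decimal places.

P(nearby quarry blast | spike) ≈ 0.824

Numerator (weight on configurations with nearby quarry blast): 0.229614 + 0.107996 = 0.337610
The normalizing constant is 0.06·0.51·0.71 + 0.34·0.51·0.29 + 0.66·0.49·0.71 + 0.76·0.49·0.29 = 0.409622
P(nearby quarry blast | spike) = 0.337610/0.409622 ≈ 0.824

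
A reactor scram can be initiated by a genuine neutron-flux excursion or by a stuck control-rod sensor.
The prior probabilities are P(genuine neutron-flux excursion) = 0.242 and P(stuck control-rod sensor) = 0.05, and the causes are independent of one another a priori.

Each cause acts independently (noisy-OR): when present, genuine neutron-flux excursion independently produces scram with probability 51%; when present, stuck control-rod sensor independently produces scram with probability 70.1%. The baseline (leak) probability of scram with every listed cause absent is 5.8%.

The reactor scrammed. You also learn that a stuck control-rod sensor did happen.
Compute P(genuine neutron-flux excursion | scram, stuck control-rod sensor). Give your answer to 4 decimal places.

P(genuine neutron-flux excursion | scram, stuck control-rod sensor) ≈ 0.2770

Under noisy-OR, P(scram | causes) = 1 − (1−0.058)·∏(1−qᵢ) over the active causes.
For the numerator, keep only genuine neutron-flux excursion=true terms: 0.861988×0.242 = 0.208601
Normalizer over all consistent configurations: 0.718342×0.758 + 0.861988×0.242 = 0.753104
P(genuine neutron-flux excursion | scram, stuck control-rod sensor) = 0.208601/0.753104 ≈ 0.2770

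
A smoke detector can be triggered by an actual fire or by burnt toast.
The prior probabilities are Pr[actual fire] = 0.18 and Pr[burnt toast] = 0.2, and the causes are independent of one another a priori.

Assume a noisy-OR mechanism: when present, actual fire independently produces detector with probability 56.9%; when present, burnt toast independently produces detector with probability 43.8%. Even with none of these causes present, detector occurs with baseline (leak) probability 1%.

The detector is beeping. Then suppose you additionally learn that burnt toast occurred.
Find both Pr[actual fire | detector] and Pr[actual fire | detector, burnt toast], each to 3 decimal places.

Pr[actual fire | detector] ≈ 0.581; Pr[actual fire | detector, burnt toast] ≈ 0.273

Under noisy-OR, P(detector | causes) = 1 − (1−0.01)·∏(1−qᵢ) over the active causes.
Sum P(detector|·) weighted by the priors over the 4 (actual fire, burnt toast) configurations:
  P(detector) = 0.01*0.82*0.8 + 0.44362*0.82*0.2 + 0.57331*0.18*0.8 + 0.7602*0.18*0.2
        = 0.006560 + 0.072754 + 0.082557 + 0.027367 = 0.189238
The terms with actual fire present sum to 0.109924, so
  P(actual fire | detector) = 0.109924 / 0.189238 ≈ 0.581

Now also conditioning on burnt toast=true:
For the numerator, keep only actual fire=true terms: 0.7602·0.18 = 0.136836
Normalizer over all consistent configurations: 0.44362·0.82 + 0.7602·0.18 = 0.500604
Posterior = 0.136836 / 0.500604 ≈ 0.273
— burnt toast explains away the evidence for actual fire.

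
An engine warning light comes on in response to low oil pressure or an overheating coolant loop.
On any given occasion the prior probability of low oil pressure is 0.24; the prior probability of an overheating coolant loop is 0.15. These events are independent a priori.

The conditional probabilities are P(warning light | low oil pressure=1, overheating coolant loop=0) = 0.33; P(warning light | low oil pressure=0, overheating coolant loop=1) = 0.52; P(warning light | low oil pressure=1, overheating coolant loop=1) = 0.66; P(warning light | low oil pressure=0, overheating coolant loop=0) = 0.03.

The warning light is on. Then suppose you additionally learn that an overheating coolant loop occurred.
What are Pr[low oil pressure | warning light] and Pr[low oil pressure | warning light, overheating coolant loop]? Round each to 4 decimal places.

Numerator (weight on configurations with low oil pressure): 0.067320 + 0.023760 = 0.091080
Normalizer over all consistent configurations: 0.03*0.76*0.85 + 0.52*0.76*0.15 + 0.33*0.24*0.85 + 0.66*0.24*0.15 = 0.169740
Posterior = 0.091080 / 0.169740 ≈ 0.5366

With the extra evidence:
By total probability over both values of low oil pressure:
  P(warning light | overheating coolant loop) = 0.52·0.76 + 0.66·0.24
        = 0.395200 + 0.158400 = 0.553600
Configurations with low oil pressure contribute 0.158400, so
  P(low oil pressure | warning light, overheating coolant loop) = 0.158400 / 0.553600 ≈ 0.2861

Pr[low oil pressure | warning light] ≈ 0.5366; Pr[low oil pressure | warning light, overheating coolant loop] ≈ 0.2861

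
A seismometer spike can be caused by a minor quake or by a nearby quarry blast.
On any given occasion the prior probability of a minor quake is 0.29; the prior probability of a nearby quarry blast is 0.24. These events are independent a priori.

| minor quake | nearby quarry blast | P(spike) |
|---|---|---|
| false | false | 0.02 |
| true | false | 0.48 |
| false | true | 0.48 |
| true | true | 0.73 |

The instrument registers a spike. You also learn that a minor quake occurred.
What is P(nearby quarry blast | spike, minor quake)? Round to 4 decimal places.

P(nearby quarry blast | spike, minor quake) ≈ 0.3244

Sum P(spike|·) weighted by the priors over both values of nearby quarry blast:
  P(spike | minor quake) = 0.48×0.76 + 0.73×0.24
        = 0.364800 + 0.175200 = 0.540000
The terms with nearby quarry blast present sum to 0.175200, so
  P(nearby quarry blast | spike, minor quake) = 0.175200 / 0.540000 ≈ 0.3244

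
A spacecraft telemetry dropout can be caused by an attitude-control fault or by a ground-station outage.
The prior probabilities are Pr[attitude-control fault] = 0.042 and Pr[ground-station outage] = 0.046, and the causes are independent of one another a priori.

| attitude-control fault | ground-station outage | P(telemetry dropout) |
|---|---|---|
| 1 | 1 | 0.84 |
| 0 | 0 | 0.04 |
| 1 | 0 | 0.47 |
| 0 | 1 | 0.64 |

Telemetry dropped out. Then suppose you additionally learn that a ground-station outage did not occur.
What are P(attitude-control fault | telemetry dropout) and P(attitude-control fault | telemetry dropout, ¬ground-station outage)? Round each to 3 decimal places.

Sum P(telemetry dropout|·) weighted by the priors over the 4 (attitude-control fault, ground-station outage) configurations:
  P(telemetry dropout) = 0.04*0.958*0.954 + 0.64*0.958*0.046 + 0.47*0.042*0.954 + 0.84*0.042*0.046
        = 0.036557 + 0.028204 + 0.018832 + 0.001623 = 0.085216
The terms with attitude-control fault present sum to 0.020455, so
  P(attitude-control fault | telemetry dropout) = 0.020455 / 0.085216 ≈ 0.240

With the extra evidence:
For the numerator, keep only attitude-control fault=true terms: 0.47·0.042 = 0.019740
Denominator P(telemetry dropout | ¬ground-station outage): 0.04·0.958 + 0.47·0.042 = 0.058060
P(attitude-control fault | telemetry dropout, ¬ground-station outage) = 0.019740/0.058060 ≈ 0.340
With ground-station outage excluded, attitude-control fault must carry more of the explanatory weight for the telemetry dropout.

P(attitude-control fault | telemetry dropout) ≈ 0.240; P(attitude-control fault | telemetry dropout, ¬ground-station outage) ≈ 0.340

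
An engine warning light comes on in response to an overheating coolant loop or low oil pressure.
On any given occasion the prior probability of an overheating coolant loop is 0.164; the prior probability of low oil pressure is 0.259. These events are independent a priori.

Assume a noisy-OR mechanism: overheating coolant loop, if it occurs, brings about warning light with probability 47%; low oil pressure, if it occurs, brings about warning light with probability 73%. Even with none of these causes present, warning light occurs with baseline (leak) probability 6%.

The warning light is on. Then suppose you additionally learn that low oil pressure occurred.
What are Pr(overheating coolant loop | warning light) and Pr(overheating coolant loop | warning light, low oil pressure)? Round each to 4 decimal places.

Pr(overheating coolant loop | warning light) ≈ 0.3297; Pr(overheating coolant loop | warning light, low oil pressure) ≈ 0.1854

Under noisy-OR, P(warning light | causes) = 1 − (1−0.06)·∏(1−qᵢ) over the active causes.
P(warning light) = 0.06×0.836×0.741 + 0.7462×0.836×0.259 + 0.5018×0.164×0.741 + 0.865486×0.164×0.259 = 0.037169 + 0.161570 + 0.060981 + 0.036762 = 0.296482
Restricting to configurations with overheating coolant loop present: 0.060981 + 0.036762 = 0.097743.
P(overheating coolant loop | warning light) = 0.097743 / 0.296482 ≈ 0.3297

Now also conditioning on low oil pressure=true:
For the numerator, keep only overheating coolant loop=true terms: 0.865486×0.164 = 0.141940
The normalizing constant is 0.7462×0.836 + 0.865486×0.164 = 0.765763
P(overheating coolant loop | warning light, low oil pressure) = 0.141940/0.765763 ≈ 0.1854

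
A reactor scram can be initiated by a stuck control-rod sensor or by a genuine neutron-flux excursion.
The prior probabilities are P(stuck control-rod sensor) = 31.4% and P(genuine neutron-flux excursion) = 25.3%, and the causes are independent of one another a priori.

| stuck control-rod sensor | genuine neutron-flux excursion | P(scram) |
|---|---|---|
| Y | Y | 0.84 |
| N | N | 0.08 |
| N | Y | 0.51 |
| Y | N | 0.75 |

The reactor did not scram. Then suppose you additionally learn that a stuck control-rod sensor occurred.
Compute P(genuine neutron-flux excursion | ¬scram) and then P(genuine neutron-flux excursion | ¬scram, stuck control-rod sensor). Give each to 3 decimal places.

P(genuine neutron-flux excursion | ¬scram) ≈ 0.156; P(genuine neutron-flux excursion | ¬scram, stuck control-rod sensor) ≈ 0.178

By total probability over the 4 (stuck control-rod sensor, genuine neutron-flux excursion) configurations:
  P(¬scram) = 0.92*0.686*0.747 + 0.49*0.686*0.253 + 0.25*0.314*0.747 + 0.16*0.314*0.253
        = 0.471447 + 0.085043 + 0.058639 + 0.012711 = 0.627840
The terms with genuine neutron-flux excursion present sum to 0.097754, so
  P(genuine neutron-flux excursion | ¬scram) = 0.097754 / 0.627840 ≈ 0.156

Now also conditioning on stuck control-rod sensor=true:
For the numerator, keep only genuine neutron-flux excursion=true terms: 0.16·0.253 = 0.040480
Normalizer over all consistent configurations: 0.25·0.747 + 0.16·0.253 = 0.227230
Posterior = 0.040480 / 0.227230 ≈ 0.178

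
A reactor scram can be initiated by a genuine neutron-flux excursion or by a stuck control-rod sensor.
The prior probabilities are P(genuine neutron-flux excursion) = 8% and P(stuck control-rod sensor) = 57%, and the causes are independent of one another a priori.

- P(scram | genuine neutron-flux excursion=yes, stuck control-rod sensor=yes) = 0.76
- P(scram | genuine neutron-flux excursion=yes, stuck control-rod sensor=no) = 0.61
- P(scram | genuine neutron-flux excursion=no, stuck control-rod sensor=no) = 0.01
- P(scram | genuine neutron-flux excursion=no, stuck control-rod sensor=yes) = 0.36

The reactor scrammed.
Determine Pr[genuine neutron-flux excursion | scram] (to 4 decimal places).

Pr[genuine neutron-flux excursion | scram] ≈ 0.2240

Sum P(scram|·) weighted by the priors over the 4 (genuine neutron-flux excursion, stuck control-rod sensor) configurations:
  P(scram) = 0.01×0.92×0.43 + 0.36×0.92×0.57 + 0.61×0.08×0.43 + 0.76×0.08×0.57
        = 0.003956 + 0.188784 + 0.020984 + 0.034656 = 0.248380
Configurations with genuine neutron-flux excursion contribute 0.055640, so
  P(genuine neutron-flux excursion | scram) = 0.055640 / 0.248380 ≈ 0.2240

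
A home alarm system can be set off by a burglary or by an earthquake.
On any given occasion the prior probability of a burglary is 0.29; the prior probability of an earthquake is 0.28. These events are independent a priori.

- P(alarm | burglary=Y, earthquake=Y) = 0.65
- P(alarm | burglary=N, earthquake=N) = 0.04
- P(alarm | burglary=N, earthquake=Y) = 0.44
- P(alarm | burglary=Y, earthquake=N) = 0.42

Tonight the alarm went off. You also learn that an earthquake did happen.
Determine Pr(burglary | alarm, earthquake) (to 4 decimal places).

Enumerate both values of burglary and weight by the priors:
  P(alarm | earthquake) = 0.44×0.71 + 0.65×0.29
        = 0.312400 + 0.188500 = 0.500900
Keeping only the burglary-present terms gives 0.188500, so
  P(burglary | alarm, earthquake) = 0.188500 / 0.500900 ≈ 0.3763

Pr(burglary | alarm, earthquake) ≈ 0.3763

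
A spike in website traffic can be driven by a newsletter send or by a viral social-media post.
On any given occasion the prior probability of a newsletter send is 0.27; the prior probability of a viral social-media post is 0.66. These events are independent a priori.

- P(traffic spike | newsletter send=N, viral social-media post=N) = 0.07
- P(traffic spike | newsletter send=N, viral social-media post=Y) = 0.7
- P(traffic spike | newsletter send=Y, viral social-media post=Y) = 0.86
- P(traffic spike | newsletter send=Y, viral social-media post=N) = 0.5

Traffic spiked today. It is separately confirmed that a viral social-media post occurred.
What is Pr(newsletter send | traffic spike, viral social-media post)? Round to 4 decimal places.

Pr(newsletter send | traffic spike, viral social-media post) ≈ 0.3124

Weight on newsletter send=true, given the evidence: 0.86*0.27 = 0.232200
The normalizing constant is 0.7*0.73 + 0.86*0.27 = 0.743200
P(newsletter send | traffic spike, viral social-media post) = 0.232200/0.743200 ≈ 0.3124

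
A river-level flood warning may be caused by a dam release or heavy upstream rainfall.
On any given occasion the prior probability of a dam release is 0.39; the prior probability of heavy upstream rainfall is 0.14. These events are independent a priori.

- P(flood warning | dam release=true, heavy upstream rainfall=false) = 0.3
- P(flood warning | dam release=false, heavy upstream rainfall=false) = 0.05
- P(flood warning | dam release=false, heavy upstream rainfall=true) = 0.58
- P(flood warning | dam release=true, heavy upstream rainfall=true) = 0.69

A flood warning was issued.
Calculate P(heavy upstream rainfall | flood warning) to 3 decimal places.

P(heavy upstream rainfall | flood warning) ≈ 0.407

Enumerate the 4 (dam release, heavy upstream rainfall) configurations and weight by the priors:
  P(flood warning) = 0.05*0.61*0.86 + 0.58*0.61*0.14 + 0.3*0.39*0.86 + 0.69*0.39*0.14
        = 0.026230 + 0.049532 + 0.100620 + 0.037674 = 0.214056
The terms with heavy upstream rainfall present sum to 0.087206, so
  P(heavy upstream rainfall | flood warning) = 0.087206 / 0.214056 ≈ 0.407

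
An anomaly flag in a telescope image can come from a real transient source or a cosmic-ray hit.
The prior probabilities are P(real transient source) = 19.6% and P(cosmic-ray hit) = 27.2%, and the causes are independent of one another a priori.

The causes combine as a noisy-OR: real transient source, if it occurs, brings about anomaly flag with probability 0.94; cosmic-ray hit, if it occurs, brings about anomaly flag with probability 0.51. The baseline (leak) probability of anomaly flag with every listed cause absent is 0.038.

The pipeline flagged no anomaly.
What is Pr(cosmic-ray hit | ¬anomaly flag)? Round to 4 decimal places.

Pr(cosmic-ray hit | ¬anomaly flag) ≈ 0.1547

Under noisy-OR, P(anomaly flag | causes) = 1 − (1−0.038)·∏(1−qᵢ) over the active causes.
Enumerate the 4 (real transient source, cosmic-ray hit) configurations and weight by the priors:
  P(¬anomaly flag) = 0.962·0.804·0.728 + 0.47138·0.804·0.272 + 0.05772·0.196·0.728 + 0.028283·0.196·0.272
        = 0.563070 + 0.103085 + 0.008236 + 0.001508 = 0.675899
The terms with cosmic-ray hit present sum to 0.104593, so
  P(cosmic-ray hit | ¬anomaly flag) = 0.104593 / 0.675899 ≈ 0.1547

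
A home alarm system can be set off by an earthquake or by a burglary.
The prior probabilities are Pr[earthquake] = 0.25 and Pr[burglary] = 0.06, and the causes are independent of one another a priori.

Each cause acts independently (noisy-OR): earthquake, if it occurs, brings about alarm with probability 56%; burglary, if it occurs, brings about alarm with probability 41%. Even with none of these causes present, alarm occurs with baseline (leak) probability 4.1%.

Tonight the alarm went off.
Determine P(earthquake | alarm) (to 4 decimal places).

P(earthquake | alarm) ≈ 0.7523

Under noisy-OR, P(alarm | causes) = 1 − (1−0.041)·∏(1−qᵢ) over the active causes.
Sum P(alarm|·) weighted by the priors over the 4 (earthquake, burglary) configurations:
  P(alarm) = 0.041*0.75*0.94 + 0.43419*0.75*0.06 + 0.57804*0.25*0.94 + 0.751044*0.25*0.06
        = 0.028905 + 0.019539 + 0.135839 + 0.011266 = 0.195549
The terms with earthquake present sum to 0.147105, so
  P(earthquake | alarm) = 0.147105 / 0.195549 ≈ 0.7523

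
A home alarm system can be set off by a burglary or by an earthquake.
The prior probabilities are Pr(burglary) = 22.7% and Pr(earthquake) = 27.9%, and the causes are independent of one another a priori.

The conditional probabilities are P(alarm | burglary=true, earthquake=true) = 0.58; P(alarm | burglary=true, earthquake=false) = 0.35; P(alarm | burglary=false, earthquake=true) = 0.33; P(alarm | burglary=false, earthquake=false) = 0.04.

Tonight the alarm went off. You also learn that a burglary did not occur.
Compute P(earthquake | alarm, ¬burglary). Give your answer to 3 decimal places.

Weight on earthquake=true, given the evidence: 0.33·0.279 = 0.092070
Denominator P(alarm | ¬burglary): 0.04·0.721 + 0.33·0.279 = 0.120910
P(earthquake | alarm, ¬burglary) = 0.092070/0.120910 ≈ 0.761

P(earthquake | alarm, ¬burglary) ≈ 0.761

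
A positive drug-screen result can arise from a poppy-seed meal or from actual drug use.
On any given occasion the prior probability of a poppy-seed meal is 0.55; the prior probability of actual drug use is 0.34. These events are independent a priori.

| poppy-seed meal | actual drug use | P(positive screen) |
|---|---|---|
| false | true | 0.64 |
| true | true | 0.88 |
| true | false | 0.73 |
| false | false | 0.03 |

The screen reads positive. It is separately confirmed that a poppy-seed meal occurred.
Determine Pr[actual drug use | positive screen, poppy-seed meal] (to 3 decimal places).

By total probability over both values of actual drug use:
  P(positive screen | poppy-seed meal) = 0.73*0.66 + 0.88*0.34
        = 0.481800 + 0.299200 = 0.781000
The terms with actual drug use present sum to 0.299200, so
  P(actual drug use | positive screen, poppy-seed meal) = 0.299200 / 0.781000 ≈ 0.383

Pr[actual drug use | positive screen, poppy-seed meal] ≈ 0.383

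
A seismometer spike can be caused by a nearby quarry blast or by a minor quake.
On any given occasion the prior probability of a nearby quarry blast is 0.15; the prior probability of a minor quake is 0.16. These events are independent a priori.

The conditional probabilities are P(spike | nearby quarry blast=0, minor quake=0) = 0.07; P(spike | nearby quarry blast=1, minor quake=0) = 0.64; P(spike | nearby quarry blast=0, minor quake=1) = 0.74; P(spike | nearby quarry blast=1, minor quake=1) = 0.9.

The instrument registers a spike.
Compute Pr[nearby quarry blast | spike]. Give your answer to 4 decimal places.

Enumerate the 4 (nearby quarry blast, minor quake) configurations and weight by the priors:
  P(spike) = 0.07×0.85×0.84 + 0.74×0.85×0.16 + 0.64×0.15×0.84 + 0.9×0.15×0.16
        = 0.049980 + 0.100640 + 0.080640 + 0.021600 = 0.252860
The terms with nearby quarry blast present sum to 0.102240, so
  P(nearby quarry blast | spike) = 0.102240 / 0.252860 ≈ 0.4043

Pr[nearby quarry blast | spike] ≈ 0.4043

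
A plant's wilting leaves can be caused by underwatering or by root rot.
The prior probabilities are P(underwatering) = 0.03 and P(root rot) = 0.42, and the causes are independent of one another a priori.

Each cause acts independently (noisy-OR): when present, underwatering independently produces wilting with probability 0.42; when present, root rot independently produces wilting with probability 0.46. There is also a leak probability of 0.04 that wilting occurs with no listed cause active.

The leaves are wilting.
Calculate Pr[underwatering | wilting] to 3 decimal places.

Pr[underwatering | wilting] ≈ 0.070

Under noisy-OR, P(wilting | causes) = 1 − (1−0.04)·∏(1−qᵢ) over the active causes.
For the numerator, keep only underwatering=true terms: 0.007712 + 0.008812 = 0.016524
Normalizer over all consistent configurations: 0.04*0.97*0.58 + 0.4816*0.97*0.42 + 0.4432*0.03*0.58 + 0.699328*0.03*0.42 = 0.235232
Posterior = 0.016524 / 0.235232 ≈ 0.070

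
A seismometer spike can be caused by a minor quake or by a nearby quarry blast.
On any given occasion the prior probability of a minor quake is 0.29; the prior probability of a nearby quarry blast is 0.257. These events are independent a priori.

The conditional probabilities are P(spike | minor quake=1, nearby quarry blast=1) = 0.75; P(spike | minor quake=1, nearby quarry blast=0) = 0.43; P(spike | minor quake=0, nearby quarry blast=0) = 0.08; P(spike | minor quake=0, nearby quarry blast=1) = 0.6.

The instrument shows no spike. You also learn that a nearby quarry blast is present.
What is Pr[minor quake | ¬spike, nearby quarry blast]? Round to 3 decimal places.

For the numerator, keep only minor quake=true terms: 0.25*0.29 = 0.072500
Denominator P(¬spike | nearby quarry blast): 0.4*0.71 + 0.25*0.29 = 0.356500
P(minor quake | ¬spike, nearby quarry blast) = 0.072500/0.356500 ≈ 0.203

Pr[minor quake | ¬spike, nearby quarry blast] ≈ 0.203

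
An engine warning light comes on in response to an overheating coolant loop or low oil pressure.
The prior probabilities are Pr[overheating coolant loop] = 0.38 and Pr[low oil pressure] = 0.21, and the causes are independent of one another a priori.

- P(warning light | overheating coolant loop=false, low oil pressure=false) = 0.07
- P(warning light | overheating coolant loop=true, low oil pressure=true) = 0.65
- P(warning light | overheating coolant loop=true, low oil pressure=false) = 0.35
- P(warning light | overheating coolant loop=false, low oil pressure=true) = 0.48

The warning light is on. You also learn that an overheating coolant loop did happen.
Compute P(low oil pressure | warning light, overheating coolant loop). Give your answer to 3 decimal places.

Weight on low oil pressure=true, given the evidence: 0.65·0.21 = 0.136500
The normalizing constant is 0.35·0.79 + 0.65·0.21 = 0.413000
P(low oil pressure | warning light, overheating coolant loop) = 0.136500/0.413000 ≈ 0.331

P(low oil pressure | warning light, overheating coolant loop) ≈ 0.331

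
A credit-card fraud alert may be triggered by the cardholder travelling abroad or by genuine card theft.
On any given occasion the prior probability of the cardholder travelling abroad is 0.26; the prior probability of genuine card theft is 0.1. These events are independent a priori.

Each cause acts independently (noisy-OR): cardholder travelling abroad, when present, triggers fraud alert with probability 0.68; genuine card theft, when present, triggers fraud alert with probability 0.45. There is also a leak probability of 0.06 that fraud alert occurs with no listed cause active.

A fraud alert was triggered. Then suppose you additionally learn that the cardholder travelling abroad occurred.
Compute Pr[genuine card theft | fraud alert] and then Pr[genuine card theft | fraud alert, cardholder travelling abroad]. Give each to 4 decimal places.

Pr[genuine card theft | fraud alert] ≈ 0.2201; Pr[genuine card theft | fraud alert, cardholder travelling abroad] ≈ 0.1171

Under noisy-OR, P(fraud alert | causes) = 1 − (1−0.06)·∏(1−qᵢ) over the active causes.
For the numerator, keep only genuine card theft=true terms: 0.035742 + 0.021699 = 0.057441
The normalizing constant is 0.06·0.74·0.9 + 0.483·0.74·0.1 + 0.6992·0.26·0.9 + 0.83456·0.26·0.1 = 0.261014
Posterior = 0.057441 / 0.261014 ≈ 0.2201

Now condition on the additional information:
By total probability over both values of genuine card theft:
  P(fraud alert | cardholder travelling abroad) = 0.6992×0.9 + 0.83456×0.1
        = 0.629280 + 0.083456 = 0.712736
The terms with genuine card theft present sum to 0.083456, so
  P(genuine card theft | fraud alert, cardholder travelling abroad) = 0.083456 / 0.712736 ≈ 0.1171
This is intercausal reasoning (explaining away): once cardholder travelling abroad accounts for the fraud alert, genuine card theft becomes less likely.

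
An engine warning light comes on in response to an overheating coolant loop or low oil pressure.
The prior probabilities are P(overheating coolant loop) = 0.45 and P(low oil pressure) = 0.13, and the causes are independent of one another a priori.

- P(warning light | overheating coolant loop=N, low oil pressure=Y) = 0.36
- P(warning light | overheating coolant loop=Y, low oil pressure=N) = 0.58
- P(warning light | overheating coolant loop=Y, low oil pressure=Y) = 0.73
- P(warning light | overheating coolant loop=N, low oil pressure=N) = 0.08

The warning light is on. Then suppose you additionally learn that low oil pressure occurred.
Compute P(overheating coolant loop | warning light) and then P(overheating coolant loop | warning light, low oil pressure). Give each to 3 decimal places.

P(overheating coolant loop | warning light) ≈ 0.808; P(overheating coolant loop | warning light, low oil pressure) ≈ 0.624

Sum P(warning light|·) weighted by the priors over the 4 (overheating coolant loop, low oil pressure) configurations:
  P(warning light) = 0.08×0.55×0.87 + 0.36×0.55×0.13 + 0.58×0.45×0.87 + 0.73×0.45×0.13
        = 0.038280 + 0.025740 + 0.227070 + 0.042705 = 0.333795
The terms with overheating coolant loop present sum to 0.269775, so
  P(overheating coolant loop | warning light) = 0.269775 / 0.333795 ≈ 0.808

Now condition on the additional information:
For the numerator, keep only overheating coolant loop=true terms: 0.73·0.45 = 0.328500
The normalizing constant is 0.36·0.55 + 0.73·0.45 = 0.526500
P(overheating coolant loop | warning light, low oil pressure) = 0.328500/0.526500 ≈ 0.624
This is intercausal reasoning (explaining away): once low oil pressure accounts for the warning light, overheating coolant loop becomes less likely.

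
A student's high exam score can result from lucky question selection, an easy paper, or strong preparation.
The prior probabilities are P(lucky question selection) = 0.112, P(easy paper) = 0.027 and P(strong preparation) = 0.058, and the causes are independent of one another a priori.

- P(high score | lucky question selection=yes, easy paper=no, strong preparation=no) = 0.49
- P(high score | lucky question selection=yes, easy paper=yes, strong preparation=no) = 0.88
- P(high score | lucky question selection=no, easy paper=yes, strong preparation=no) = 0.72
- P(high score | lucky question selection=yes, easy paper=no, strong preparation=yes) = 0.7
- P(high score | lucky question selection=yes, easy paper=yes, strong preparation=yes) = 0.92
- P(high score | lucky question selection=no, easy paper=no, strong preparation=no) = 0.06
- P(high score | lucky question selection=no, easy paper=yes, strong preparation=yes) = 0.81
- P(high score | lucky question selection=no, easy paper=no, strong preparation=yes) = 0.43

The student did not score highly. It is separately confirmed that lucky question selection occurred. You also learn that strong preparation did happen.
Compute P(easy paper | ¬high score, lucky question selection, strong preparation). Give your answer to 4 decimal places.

P(easy paper | ¬high score, lucky question selection, strong preparation) ≈ 0.0073

P(¬high score | lucky question selection, strong preparation) = 0.3×0.973 + 0.08×0.027 = 0.291900 + 0.002160 = 0.294060
The easy paper-present share is 0.08×0.027 = 0.002160.
Hence the posterior is 0.002160/0.294060 ≈ 0.0073.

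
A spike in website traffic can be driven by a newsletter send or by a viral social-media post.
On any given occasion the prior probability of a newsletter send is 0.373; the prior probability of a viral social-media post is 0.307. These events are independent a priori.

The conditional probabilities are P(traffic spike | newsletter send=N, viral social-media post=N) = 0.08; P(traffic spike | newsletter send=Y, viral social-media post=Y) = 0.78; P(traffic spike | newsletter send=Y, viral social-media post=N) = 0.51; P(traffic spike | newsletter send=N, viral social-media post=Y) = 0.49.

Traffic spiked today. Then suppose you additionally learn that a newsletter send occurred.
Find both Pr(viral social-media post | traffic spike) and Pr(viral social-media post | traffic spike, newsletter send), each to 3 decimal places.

Pr(viral social-media post | traffic spike) ≈ 0.524; Pr(viral social-media post | traffic spike, newsletter send) ≈ 0.404

Sum P(traffic spike|·) weighted by the priors over the 4 (newsletter send, viral social-media post) configurations:
  P(traffic spike) = 0.08·0.627·0.693 + 0.49·0.627·0.307 + 0.51·0.373·0.693 + 0.78·0.373·0.307
        = 0.034761 + 0.094320 + 0.131829 + 0.089319 = 0.350229
Keeping only the viral social-media post-present terms gives 0.183639, so
  P(viral social-media post | traffic spike) = 0.183639 / 0.350229 ≈ 0.524

Now condition on the additional information:
Weight on viral social-media post=true, given the evidence: 0.78×0.307 = 0.239460
Denominator P(traffic spike | newsletter send): 0.51×0.693 + 0.78×0.307 = 0.592890
Posterior = 0.239460 / 0.592890 ≈ 0.404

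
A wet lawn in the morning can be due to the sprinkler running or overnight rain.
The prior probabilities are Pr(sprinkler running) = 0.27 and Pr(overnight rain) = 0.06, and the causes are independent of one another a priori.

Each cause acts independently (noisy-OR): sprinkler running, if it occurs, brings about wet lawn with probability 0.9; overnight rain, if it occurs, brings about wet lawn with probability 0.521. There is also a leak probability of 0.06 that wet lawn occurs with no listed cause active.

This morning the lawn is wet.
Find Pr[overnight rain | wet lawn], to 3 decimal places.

Under noisy-OR, P(wet lawn | causes) = 1 − (1−0.06)·∏(1−qᵢ) over the active causes.
Weight on overnight rain=true, given the evidence: 0.024079 + 0.015471 = 0.039550
The normalizing constant is 0.06·0.73·0.94 + 0.54974·0.73·0.06 + 0.906·0.27·0.94 + 0.954974·0.27·0.06 = 0.310665
Posterior = 0.039550 / 0.310665 ≈ 0.127

Pr[overnight rain | wet lawn] ≈ 0.127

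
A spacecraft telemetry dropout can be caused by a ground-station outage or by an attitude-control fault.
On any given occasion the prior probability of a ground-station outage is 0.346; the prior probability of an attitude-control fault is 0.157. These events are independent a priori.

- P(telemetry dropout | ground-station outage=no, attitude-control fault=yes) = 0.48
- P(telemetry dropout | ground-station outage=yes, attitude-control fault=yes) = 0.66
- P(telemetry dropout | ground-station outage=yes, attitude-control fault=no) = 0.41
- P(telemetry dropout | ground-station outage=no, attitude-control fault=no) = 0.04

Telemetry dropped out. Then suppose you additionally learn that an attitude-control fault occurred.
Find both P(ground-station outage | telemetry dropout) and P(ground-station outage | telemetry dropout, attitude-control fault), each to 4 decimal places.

P(telemetry dropout) = 0.04×0.654×0.843 + 0.48×0.654×0.157 + 0.41×0.346×0.843 + 0.66×0.346×0.157 = 0.022053 + 0.049285 + 0.119588 + 0.035853 = 0.226779
The ground-station outage-present share is 0.119588 + 0.035853 = 0.155441.
So P(ground-station outage | telemetry dropout) = 0.155441/0.226779 ≈ 0.6854.

With the extra evidence:
P(telemetry dropout | attitude-control fault) = 0.48×0.654 + 0.66×0.346 = 0.313920 + 0.228360 = 0.542280
Of this, 0.228360 comes from 0.66×0.346 (the ground-station outage=true cases).
Hence the posterior is 0.228360/0.542280 ≈ 0.4211.

P(ground-station outage | telemetry dropout) ≈ 0.6854; P(ground-station outage | telemetry dropout, attitude-control fault) ≈ 0.4211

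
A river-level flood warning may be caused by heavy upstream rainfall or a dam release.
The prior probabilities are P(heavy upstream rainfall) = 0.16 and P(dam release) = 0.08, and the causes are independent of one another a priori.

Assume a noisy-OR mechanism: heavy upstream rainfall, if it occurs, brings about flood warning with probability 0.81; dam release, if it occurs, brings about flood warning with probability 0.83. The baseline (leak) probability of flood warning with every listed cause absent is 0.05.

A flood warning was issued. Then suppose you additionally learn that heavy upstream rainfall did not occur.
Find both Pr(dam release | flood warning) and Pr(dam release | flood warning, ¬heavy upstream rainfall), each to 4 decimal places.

Under noisy-OR, P(flood warning | causes) = 1 − (1−0.05)·∏(1−qᵢ) over the active causes.
P(flood warning) = 0.05·0.84·0.92 + 0.8385·0.84·0.08 + 0.8195·0.16·0.92 + 0.969315·0.16·0.08 = 0.038640 + 0.056347 + 0.120630 + 0.012407 = 0.228024
Of this, 0.068754 comes from 0.056347 + 0.012407 (the dam release=true cases).
P(dam release | flood warning) = 0.068754 / 0.228024 ≈ 0.3015

Now condition on the additional information:
P(flood warning | ¬heavy upstream rainfall) = 0.05·0.92 + 0.8385·0.08 = 0.046000 + 0.067080 = 0.113080
Restricting to configurations with dam release present: 0.8385·0.08 = 0.067080.
P(dam release | flood warning, ¬heavy upstream rainfall) = 0.067080 / 0.113080 ≈ 0.5932

Pr(dam release | flood warning) ≈ 0.3015; Pr(dam release | flood warning, ¬heavy upstream rainfall) ≈ 0.5932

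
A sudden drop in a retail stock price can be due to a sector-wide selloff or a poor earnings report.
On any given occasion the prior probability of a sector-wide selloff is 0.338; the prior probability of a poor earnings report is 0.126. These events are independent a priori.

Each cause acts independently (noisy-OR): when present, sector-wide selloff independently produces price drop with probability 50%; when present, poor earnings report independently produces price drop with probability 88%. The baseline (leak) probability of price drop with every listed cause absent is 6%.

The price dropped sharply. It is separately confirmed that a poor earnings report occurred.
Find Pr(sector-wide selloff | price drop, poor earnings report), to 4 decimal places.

Pr(sector-wide selloff | price drop, poor earnings report) ≈ 0.3519

Under noisy-OR, P(price drop | causes) = 1 − (1−0.06)·∏(1−qᵢ) over the active causes.
P(price drop | poor earnings report) = 0.8872×0.662 + 0.9436×0.338 = 0.587326 + 0.318937 = 0.906263
Restricting to configurations with sector-wide selloff present: 0.9436×0.338 = 0.318937.
Hence the posterior is 0.318937/0.906263 ≈ 0.3519.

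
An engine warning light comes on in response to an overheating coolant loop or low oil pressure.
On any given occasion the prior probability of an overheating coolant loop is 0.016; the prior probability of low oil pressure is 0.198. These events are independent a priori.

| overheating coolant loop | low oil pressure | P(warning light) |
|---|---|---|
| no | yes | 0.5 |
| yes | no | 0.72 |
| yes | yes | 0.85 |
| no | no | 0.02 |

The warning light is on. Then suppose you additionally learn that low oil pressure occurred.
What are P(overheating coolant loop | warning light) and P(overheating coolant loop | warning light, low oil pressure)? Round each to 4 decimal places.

P(warning light) = 0.02×0.984×0.802 + 0.5×0.984×0.198 + 0.72×0.016×0.802 + 0.85×0.016×0.198 = 0.015783 + 0.097416 + 0.009239 + 0.002693 = 0.125131
The overheating coolant loop-present share is 0.009239 + 0.002693 = 0.011932.
P(overheating coolant loop | warning light) = 0.011932 / 0.125131 ≈ 0.0954

Now condition on the additional information:
By total probability over both values of overheating coolant loop:
  P(warning light | low oil pressure) = 0.5*0.984 + 0.85*0.016
        = 0.492000 + 0.013600 = 0.505600
Configurations with overheating coolant loop contribute 0.013600, so
  P(overheating coolant loop | warning light, low oil pressure) = 0.013600 / 0.505600 ≈ 0.0269
Conditioning on low oil pressure lowers the posterior on overheating coolant loop: the classic explaining-away effect in a common-effect structure.

P(overheating coolant loop | warning light) ≈ 0.0954; P(overheating coolant loop | warning light, low oil pressure) ≈ 0.0269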